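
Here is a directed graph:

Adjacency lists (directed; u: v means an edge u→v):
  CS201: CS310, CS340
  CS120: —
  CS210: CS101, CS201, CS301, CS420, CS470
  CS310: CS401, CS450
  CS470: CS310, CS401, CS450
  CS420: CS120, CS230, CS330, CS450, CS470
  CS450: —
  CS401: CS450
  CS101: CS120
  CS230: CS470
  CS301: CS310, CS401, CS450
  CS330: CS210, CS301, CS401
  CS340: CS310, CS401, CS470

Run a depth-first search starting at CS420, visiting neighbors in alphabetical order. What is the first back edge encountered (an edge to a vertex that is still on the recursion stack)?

CS210->CS420

DFS from CS420 (visiting neighbors in alphabetical order); mark gray on enter, black on exit:
CS420 gray
  CS120 gray
  CS120 black
  CS230 gray
    CS470 gray
      CS310 gray
        CS401 gray
          CS450 gray
          CS450 black
        CS401 black
        CS310→CS450: CS450 black — skip
      CS310 black
      CS470→CS401: CS401 black — skip
      CS470→CS450: CS450 black — skip
    CS470 black
  CS230 black
  CS330 gray
    CS210 gray
      CS101 gray
        CS101→CS120: CS120 black — skip
      CS101 black
      CS201 gray
        CS201→CS310: CS310 black — skip
        CS340 gray
          CS340→CS310: CS310 black — skip
          CS340→CS401: CS401 black — skip
          CS340→CS470: CS470 black — skip
        CS340 black
      CS201 black
      CS301 gray
        CS301→CS310: CS310 black — skip
        CS301→CS401: CS401 black — skip
        CS301→CS450: CS450 black — skip
      CS301 black
      CS210→CS420: CS420 is gray → back edge
First back edge: CS210 → CS420.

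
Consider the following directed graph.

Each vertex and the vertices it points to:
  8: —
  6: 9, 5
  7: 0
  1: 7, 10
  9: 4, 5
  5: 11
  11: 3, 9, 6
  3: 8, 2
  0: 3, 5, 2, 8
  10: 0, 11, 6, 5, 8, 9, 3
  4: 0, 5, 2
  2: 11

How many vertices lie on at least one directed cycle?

8

A vertex is on a directed cycle iff it belongs to a strongly connected component of size ≥ 2 (or has a self-loop).
The vertices on cycles are {0, 2, 3, 4, 5, 6, 9, 11} — 8 in total.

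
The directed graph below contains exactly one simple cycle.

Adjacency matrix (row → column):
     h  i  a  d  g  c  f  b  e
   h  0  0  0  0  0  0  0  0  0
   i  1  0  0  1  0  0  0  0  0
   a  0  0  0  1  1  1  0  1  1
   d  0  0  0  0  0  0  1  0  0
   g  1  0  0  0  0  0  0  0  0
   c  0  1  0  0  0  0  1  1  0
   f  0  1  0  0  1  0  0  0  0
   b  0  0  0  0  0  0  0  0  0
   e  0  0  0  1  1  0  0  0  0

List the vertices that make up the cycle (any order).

DFS with gray/black marking from d:
d gray
  f gray
    i gray
      i→d: d is gray → back edge
Back edge closes the cycle d → f → i → d; its vertices are {d, f, i}.

d, f, i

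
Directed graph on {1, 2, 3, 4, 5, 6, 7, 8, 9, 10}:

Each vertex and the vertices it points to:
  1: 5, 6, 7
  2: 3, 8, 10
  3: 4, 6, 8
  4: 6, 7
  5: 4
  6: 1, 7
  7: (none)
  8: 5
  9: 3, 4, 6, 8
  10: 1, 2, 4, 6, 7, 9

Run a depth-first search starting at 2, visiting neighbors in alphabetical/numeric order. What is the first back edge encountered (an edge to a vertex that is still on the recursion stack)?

5→4

DFS from 2 (visiting neighbors in alphabetical/numeric order); mark gray on enter, black on exit:
2 gray
  3 gray
    4 gray
      6 gray
        1 gray
          5 gray
            5→4: 4 is gray → back edge
First back edge: 5 → 4.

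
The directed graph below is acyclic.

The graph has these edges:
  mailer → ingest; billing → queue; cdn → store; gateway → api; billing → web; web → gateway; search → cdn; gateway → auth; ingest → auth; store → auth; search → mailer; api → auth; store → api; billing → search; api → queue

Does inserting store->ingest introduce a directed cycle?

No

Adding store→ingest creates a cycle iff ingest can already reach store.
Explore from ingest: no path reaches store. The graph stays acyclic.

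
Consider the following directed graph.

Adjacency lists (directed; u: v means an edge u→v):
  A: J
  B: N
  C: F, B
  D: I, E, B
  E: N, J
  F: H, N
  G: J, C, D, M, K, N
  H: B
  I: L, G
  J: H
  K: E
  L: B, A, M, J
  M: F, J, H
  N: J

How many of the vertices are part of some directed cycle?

A vertex is on a directed cycle iff it belongs to a strongly connected component of size ≥ 2 (or has a self-loop).
The vertices on cycles are {B, D, G, H, I, J, N} — 7 in total.

7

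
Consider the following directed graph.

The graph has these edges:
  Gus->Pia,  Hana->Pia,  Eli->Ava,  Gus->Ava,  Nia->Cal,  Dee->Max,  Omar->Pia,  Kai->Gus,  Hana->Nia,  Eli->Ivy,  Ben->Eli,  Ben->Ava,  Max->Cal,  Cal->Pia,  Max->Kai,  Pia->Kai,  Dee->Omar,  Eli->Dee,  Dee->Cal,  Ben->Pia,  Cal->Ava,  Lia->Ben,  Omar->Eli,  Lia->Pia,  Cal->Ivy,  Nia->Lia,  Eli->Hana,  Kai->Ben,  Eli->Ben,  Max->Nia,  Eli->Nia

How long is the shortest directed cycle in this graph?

For each vertex v, BFS finds the shortest path from v back to v.
The shortest such closed walk is Eli → Ben → Eli, length 2.

2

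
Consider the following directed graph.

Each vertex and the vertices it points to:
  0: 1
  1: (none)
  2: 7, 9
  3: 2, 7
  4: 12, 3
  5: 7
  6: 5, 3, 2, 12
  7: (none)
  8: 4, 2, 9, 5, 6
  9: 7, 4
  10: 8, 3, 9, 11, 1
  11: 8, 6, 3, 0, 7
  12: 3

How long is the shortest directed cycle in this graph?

4

For each vertex v, BFS finds the shortest path from v back to v.
The shortest such closed walk is 4 → 3 → 2 → 9 → 4, length 4.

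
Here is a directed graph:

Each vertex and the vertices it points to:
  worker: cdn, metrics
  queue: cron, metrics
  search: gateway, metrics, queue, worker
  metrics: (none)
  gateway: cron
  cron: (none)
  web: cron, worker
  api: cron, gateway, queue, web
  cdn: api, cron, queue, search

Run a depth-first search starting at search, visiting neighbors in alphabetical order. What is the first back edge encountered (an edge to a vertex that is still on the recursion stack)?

DFS from search (visiting neighbors in alphabetical order); mark gray on enter, black on exit:
search gray
  gateway gray
    cron gray
    cron black
  gateway black
  metrics gray
  metrics black
  queue gray
    queue→cron: cron black — skip
    queue→metrics: metrics black — skip
  queue black
  worker gray
    cdn gray
      api gray
        api→cron: cron black — skip
        api→gateway: gateway black — skip
        api→queue: queue black — skip
        web gray
          web→cron: cron black — skip
          web→worker: worker is gray → back edge
First back edge: web → worker.

web→worker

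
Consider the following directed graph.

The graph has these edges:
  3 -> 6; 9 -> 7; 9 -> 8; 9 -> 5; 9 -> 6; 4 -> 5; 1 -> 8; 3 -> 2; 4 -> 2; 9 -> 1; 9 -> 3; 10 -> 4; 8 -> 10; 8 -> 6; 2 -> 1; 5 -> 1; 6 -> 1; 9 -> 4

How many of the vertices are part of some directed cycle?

A vertex is on a directed cycle iff it belongs to a strongly connected component of size ≥ 2 (or has a self-loop).
The vertices on cycles are {1, 2, 4, 5, 6, 8, 10} — 7 in total.

7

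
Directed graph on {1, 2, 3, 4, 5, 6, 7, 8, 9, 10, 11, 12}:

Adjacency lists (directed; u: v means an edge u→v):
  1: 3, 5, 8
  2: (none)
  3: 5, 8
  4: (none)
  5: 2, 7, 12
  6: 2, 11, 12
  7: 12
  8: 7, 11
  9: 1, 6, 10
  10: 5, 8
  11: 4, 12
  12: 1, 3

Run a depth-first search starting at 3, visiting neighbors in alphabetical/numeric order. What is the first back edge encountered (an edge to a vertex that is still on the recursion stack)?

1→3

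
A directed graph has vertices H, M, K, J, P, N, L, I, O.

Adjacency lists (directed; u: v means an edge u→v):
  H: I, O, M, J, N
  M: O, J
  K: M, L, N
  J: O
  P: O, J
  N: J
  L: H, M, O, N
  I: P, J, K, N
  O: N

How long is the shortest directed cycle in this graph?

3

For each vertex v, BFS finds the shortest path from v back to v.
The shortest such closed walk is J → O → N → J, length 3.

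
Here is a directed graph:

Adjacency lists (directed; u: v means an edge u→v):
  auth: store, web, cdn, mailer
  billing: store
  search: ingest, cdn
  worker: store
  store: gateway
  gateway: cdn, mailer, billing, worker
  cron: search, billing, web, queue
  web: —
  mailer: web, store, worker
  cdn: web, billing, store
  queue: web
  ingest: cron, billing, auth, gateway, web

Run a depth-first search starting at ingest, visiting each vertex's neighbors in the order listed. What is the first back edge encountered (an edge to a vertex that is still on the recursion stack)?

DFS from ingest (visiting each vertex's neighbors in the order listed); mark gray on enter, black on exit:
ingest gray
  cron gray
    search gray
      search→ingest: ingest is gray → back edge
First back edge: search → ingest.

search→ingest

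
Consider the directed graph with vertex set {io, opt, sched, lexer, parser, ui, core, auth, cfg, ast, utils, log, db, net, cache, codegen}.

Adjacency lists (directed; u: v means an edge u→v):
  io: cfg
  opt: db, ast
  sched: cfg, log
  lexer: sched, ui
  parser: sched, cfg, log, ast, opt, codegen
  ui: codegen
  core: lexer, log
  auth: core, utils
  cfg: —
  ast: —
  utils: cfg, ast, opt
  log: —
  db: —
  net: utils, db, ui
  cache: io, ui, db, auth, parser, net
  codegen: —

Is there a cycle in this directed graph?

DFS with white/gray/black marking, starting from opt:
opt gray
  db gray
  db black
  ast gray
  ast black
opt black
io gray
  cfg gray
  cfg black
io black
sched gray
  sched→cfg: cfg black — skip
  log gray
  log black
sched black
lexer gray
  lexer→sched: sched black — skip
  ui gray
    codegen gray
    codegen black
  ui black
lexer black
parser gray
  parser→sched: sched black — skip
  parser→cfg: cfg black — skip
  parser→log: log black — skip
  parser→ast: ast black — skip
  parser→opt: opt black — skip
  parser→codegen: codegen black — skip
parser black
core gray
  core→lexer: lexer black — skip
  core→log: log black — skip
core black
auth gray
  auth→core: core black — skip
  utils gray
    utils→cfg: cfg black — skip
    utils→ast: ast black — skip
    utils→opt: opt black — skip
  utils black
auth black
net gray
  net→utils: utils black — skip
  net→db: db black — skip
  net→ui: ui black — skip
net black
cache gray
  cache→io: io black — skip
  cache→ui: ui black — skip
  cache→db: db black — skip
  cache→auth: auth black — skip
  cache→parser: parser black — skip
  cache→net: net black — skip
cache black
Every edge goes to a white or black vertex — no back edge, so the graph is acyclic.

No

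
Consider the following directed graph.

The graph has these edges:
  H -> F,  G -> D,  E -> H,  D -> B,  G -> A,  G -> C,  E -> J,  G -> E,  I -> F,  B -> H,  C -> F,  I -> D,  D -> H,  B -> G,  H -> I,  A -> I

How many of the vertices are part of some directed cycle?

7

A vertex is on a directed cycle iff it belongs to a strongly connected component of size ≥ 2 (or has a self-loop).
The vertices on cycles are {A, B, D, E, G, H, I} — 7 in total.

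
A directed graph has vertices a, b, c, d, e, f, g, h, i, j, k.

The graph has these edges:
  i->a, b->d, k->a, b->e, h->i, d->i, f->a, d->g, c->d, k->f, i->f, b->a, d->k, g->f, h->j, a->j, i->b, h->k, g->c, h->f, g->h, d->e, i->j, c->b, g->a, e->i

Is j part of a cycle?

j lies on a cycle iff there is a path from j back to itself.
Exploring from j, it never reaches itself; equivalently, its strongly connected component is a singleton.

No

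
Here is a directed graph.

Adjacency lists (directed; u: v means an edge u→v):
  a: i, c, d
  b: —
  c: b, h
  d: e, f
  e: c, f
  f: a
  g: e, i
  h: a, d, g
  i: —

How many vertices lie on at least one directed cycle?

7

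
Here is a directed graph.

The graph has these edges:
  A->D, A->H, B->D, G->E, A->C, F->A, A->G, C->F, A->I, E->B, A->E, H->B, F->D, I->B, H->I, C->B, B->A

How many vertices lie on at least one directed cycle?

A vertex is on a directed cycle iff it belongs to a strongly connected component of size ≥ 2 (or has a self-loop).
The vertices on cycles are {A, B, C, E, F, G, H, I} — 8 in total.

8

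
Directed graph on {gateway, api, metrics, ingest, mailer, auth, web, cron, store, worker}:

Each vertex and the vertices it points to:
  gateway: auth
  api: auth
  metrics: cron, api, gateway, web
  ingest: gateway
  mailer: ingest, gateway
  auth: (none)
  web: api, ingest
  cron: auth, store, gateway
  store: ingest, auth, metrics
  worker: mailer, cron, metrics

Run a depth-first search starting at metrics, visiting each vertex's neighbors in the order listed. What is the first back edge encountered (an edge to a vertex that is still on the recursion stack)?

store->metrics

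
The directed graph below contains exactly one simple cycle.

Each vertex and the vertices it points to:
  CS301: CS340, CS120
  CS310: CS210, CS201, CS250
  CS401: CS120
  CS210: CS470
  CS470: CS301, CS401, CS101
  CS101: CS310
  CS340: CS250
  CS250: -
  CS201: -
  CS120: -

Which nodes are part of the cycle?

CS101, CS210, CS310, CS470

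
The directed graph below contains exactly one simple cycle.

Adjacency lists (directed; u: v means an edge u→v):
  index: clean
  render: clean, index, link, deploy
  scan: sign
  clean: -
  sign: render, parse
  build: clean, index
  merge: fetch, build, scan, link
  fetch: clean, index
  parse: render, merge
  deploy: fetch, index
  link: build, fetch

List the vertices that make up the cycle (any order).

scan, sign, merge, parse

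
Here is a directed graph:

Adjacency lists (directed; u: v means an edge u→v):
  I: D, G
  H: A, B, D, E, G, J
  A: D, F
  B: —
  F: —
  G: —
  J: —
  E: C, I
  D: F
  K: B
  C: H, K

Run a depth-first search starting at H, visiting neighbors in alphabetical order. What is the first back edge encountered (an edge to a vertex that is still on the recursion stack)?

DFS from H (visiting neighbors in alphabetical order); mark gray on enter, black on exit:
H gray
  A gray
    D gray
      F gray
      F black
    D black
    A→F: F black — skip
  A black
  B gray
  B black
  H→D: D black — skip
  E gray
    C gray
      C→H: H is gray → back edge
First back edge: C → H.

C->H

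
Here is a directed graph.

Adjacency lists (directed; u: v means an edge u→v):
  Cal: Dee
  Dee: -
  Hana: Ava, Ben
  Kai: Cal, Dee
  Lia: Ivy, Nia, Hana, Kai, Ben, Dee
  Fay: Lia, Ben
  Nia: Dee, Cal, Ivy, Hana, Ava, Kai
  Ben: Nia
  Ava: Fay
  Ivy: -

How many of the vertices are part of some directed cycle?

6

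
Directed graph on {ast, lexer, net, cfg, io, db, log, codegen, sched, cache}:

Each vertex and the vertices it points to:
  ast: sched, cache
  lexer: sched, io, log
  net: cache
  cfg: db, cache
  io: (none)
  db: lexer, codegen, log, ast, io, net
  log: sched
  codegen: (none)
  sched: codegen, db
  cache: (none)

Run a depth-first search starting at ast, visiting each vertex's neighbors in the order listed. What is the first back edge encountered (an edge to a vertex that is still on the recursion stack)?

lexer->sched

DFS from ast (visiting each vertex's neighbors in the order listed); mark gray on enter, black on exit:
ast gray
  sched gray
    codegen gray
    codegen black
    db gray
      lexer gray
        lexer→sched: sched is gray → back edge
First back edge: lexer → sched.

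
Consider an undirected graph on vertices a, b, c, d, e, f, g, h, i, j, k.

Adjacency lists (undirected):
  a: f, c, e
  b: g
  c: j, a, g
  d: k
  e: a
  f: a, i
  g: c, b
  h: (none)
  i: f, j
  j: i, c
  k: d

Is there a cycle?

DFS, tracking each vertex's parent; an edge to a visited non-parent vertex closes a cycle.
Start from j:
visit j (parent –)
  visit i (parent j)
    visit f (parent i)
      visit a (parent f)
        a–f: parent, skip
        visit c (parent a)
          c–j: j visited and ≠ parent → cycle
Cycle: j – i – f – a – c – j.

Yes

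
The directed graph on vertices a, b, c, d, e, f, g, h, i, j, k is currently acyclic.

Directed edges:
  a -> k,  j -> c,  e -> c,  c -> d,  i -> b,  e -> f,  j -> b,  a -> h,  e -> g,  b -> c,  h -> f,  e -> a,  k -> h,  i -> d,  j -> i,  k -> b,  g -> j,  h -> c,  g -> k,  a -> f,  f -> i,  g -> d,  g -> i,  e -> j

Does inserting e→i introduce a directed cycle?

No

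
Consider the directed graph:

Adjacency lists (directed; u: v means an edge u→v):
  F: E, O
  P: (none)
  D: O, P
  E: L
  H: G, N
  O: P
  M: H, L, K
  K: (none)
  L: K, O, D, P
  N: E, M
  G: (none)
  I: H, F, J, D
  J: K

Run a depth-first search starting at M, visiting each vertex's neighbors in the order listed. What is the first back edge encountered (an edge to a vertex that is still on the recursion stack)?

N->M

DFS from M (visiting each vertex's neighbors in the order listed); mark gray on enter, black on exit:
M gray
  H gray
    G gray
    G black
    N gray
      E gray
        L gray
          K gray
          K black
          O gray
            P gray
            P black
          O black
          D gray
            D→O: O black — skip
            D→P: P black — skip
          D black
          L→P: P black — skip
        L black
      E black
      N→M: M is gray → back edge
First back edge: N → M.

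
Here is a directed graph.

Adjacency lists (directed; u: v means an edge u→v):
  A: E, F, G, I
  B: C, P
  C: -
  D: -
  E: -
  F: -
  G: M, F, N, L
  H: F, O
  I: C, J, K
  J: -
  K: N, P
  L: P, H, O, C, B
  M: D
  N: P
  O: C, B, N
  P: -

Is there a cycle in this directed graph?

DFS with white/gray/black marking, starting from J:
J gray
J black
A gray
  E gray
  E black
  F gray
  F black
  G gray
    M gray
      D gray
      D black
    M black
    G→F: F black — skip
    N gray
      P gray
      P black
    N black
    L gray
      L→P: P black — skip
      H gray
        H→F: F black — skip
        O gray
          C gray
          C black
          B gray
            B→C: C black — skip
            B→P: P black — skip
          B black
          O→N: N black — skip
        O black
      H black
      L→O: O black — skip
      L→C: C black — skip
      L→B: B black — skip
    L black
  G black
  I gray
    I→C: C black — skip
    I→J: J black — skip
    K gray
      K→N: N black — skip
      K→P: P black — skip
    K black
  I black
A black
Every edge goes to a white or black vertex — no back edge, so the graph is acyclic.

No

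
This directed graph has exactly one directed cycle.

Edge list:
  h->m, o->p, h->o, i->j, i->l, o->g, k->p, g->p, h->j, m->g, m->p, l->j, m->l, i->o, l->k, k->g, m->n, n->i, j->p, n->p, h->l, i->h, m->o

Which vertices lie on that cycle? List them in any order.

h, i, m, n

DFS with gray/black marking from i:
i gray
  j gray
    p gray
    p black
  j black
  o gray
    o→p: p black — skip
    g gray
      g→p: p black — skip
    g black
  o black
  h gray
    l gray
      k gray
        k→g: g black — skip
        k→p: p black — skip
      k black
      l→j: j black — skip
    l black
    h→o: o black — skip
    m gray
      m→o: o black — skip
      m→g: g black — skip
      n gray
        n→p: p black — skip
        n→i: i is gray → back edge
Back edge closes the cycle i → h → m → n → i; its vertices are {h, i, m, n}.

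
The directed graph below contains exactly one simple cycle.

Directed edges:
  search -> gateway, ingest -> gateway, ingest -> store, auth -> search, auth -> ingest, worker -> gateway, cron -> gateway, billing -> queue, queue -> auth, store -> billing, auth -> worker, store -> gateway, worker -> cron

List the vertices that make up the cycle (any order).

auth, queue, store, ingest, billing

DFS with gray/black marking from auth:
auth gray
  search gray
    gateway gray
    gateway black
  search black
  ingest gray
    store gray
      store→gateway: gateway black — skip
      billing gray
        queue gray
          queue→auth: auth is gray → back edge
Back edge closes the cycle auth → ingest → store → billing → queue → auth; its vertices are {auth, queue, store, ingest, billing}.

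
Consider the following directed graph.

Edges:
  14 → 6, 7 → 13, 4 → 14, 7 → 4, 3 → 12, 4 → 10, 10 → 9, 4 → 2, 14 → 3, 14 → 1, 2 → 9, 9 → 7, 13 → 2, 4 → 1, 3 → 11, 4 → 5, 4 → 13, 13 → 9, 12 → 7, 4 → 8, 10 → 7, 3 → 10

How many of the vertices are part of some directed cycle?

A vertex is on a directed cycle iff it belongs to a strongly connected component of size ≥ 2 (or has a self-loop).
The vertices on cycles are {2, 3, 4, 7, 9, 10, 12, 13, 14} — 9 in total.

9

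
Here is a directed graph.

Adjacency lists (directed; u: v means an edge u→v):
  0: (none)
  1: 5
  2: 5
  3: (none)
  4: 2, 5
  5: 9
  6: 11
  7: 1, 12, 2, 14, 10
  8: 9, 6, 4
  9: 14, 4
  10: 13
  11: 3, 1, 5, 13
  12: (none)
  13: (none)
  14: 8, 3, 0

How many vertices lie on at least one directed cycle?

9

A vertex is on a directed cycle iff it belongs to a strongly connected component of size ≥ 2 (or has a self-loop).
The vertices on cycles are {1, 2, 4, 5, 6, 8, 9, 11, 14} — 9 in total.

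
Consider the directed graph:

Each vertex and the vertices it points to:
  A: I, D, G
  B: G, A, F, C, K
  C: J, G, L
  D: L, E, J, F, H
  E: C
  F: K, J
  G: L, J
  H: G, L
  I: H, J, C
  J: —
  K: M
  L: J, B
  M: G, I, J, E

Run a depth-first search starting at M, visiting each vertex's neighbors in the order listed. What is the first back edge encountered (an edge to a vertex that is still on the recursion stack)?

DFS from M (visiting each vertex's neighbors in the order listed); mark gray on enter, black on exit:
M gray
  G gray
    L gray
      J gray
      J black
      B gray
        B→G: G is gray → back edge
First back edge: B → G.

B→G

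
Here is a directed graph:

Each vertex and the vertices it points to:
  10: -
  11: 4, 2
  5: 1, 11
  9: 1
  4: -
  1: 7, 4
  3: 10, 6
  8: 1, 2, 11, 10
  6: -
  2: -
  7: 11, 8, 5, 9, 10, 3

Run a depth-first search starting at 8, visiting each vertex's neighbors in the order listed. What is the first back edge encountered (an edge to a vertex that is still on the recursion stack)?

7→8

DFS from 8 (visiting each vertex's neighbors in the order listed); mark gray on enter, black on exit:
8 gray
  1 gray
    7 gray
      11 gray
        4 gray
        4 black
        2 gray
        2 black
      11 black
      7→8: 8 is gray → back edge
First back edge: 7 → 8.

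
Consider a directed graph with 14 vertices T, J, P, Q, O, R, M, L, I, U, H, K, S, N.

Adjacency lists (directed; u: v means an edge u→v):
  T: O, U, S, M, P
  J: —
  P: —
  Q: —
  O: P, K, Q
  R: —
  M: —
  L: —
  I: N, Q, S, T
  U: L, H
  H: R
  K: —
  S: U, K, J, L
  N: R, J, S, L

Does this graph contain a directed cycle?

DFS with white/gray/black marking, starting from O:
O gray
  P gray
  P black
  K gray
  K black
  Q gray
  Q black
O black
T gray
  T→O: O black — skip
  U gray
    L gray
    L black
    H gray
      R gray
      R black
    H black
  U black
  S gray
    S→U: U black — skip
    S→K: K black — skip
    J gray
    J black
    S→L: L black — skip
  S black
  M gray
  M black
  T→P: P black — skip
T black
I gray
  N gray
    N→R: R black — skip
    N→J: J black — skip
    N→S: S black — skip
    N→L: L black — skip
  N black
  I→Q: Q black — skip
  I→S: S black — skip
  I→T: T black — skip
I black
Every edge goes to a white or black vertex — no back edge, so the graph is acyclic.

No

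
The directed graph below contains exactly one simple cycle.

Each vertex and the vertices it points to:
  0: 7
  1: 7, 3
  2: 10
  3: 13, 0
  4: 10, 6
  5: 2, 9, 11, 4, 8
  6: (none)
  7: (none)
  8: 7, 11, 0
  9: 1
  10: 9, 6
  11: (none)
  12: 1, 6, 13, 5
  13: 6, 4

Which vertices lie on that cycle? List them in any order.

1, 3, 4, 9, 10, 13

DFS with gray/black marking from 13:
13 gray
  6 gray
  6 black
  4 gray
    10 gray
      9 gray
        1 gray
          7 gray
          7 black
          3 gray
            3→13: 13 is gray → back edge
Back edge closes the cycle 13 → 4 → 10 → 9 → 1 → 3 → 13; its vertices are {1, 3, 4, 9, 10, 13}.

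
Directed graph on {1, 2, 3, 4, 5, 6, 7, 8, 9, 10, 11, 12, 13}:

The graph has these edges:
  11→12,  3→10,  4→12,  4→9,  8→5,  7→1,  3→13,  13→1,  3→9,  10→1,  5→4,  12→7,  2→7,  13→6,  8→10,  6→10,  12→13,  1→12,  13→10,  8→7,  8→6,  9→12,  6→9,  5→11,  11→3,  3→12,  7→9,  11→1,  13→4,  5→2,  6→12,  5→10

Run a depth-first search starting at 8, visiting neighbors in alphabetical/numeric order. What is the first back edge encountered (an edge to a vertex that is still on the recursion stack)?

12→7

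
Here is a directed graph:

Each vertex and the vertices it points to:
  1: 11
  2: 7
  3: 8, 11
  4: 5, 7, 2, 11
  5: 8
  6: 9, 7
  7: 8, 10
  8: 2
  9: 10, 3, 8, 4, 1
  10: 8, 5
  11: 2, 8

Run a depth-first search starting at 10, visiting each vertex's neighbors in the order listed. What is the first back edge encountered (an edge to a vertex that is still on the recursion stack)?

7→8

DFS from 10 (visiting each vertex's neighbors in the order listed); mark gray on enter, black on exit:
10 gray
  8 gray
    2 gray
      7 gray
        7→8: 8 is gray → back edge
First back edge: 7 → 8.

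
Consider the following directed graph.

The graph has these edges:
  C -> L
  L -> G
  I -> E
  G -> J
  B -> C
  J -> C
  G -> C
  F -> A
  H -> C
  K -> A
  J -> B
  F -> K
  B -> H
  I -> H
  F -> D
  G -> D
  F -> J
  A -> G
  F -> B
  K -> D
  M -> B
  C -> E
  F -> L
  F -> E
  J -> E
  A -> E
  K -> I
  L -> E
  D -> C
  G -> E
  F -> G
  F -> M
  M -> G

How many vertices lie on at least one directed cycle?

7

A vertex is on a directed cycle iff it belongs to a strongly connected component of size ≥ 2 (or has a self-loop).
The vertices on cycles are {B, C, D, G, H, J, L} — 7 in total.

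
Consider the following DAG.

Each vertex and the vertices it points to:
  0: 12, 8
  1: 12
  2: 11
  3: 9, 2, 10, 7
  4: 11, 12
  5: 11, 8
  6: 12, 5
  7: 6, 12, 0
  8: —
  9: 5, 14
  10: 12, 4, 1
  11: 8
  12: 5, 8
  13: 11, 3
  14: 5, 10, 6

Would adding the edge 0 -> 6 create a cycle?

No

Adding 0→6 creates a cycle iff 6 can already reach 0.
Explore from 6: no path reaches 0. The graph stays acyclic.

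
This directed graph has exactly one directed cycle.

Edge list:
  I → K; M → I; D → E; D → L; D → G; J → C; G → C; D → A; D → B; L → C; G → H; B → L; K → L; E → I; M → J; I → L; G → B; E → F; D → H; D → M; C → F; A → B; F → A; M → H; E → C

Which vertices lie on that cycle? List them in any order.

DFS with gray/black marking from A:
A gray
  B gray
    L gray
      C gray
        F gray
          F→A: A is gray → back edge
Back edge closes the cycle A → B → L → C → F → A; its vertices are {A, B, C, F, L}.

A, B, C, F, L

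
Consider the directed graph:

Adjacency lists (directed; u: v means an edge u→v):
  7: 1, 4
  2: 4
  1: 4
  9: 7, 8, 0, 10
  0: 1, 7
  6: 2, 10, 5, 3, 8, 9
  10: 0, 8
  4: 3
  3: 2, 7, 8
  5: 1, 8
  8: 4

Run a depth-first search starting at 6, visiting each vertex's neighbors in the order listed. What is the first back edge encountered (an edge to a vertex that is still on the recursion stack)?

3→2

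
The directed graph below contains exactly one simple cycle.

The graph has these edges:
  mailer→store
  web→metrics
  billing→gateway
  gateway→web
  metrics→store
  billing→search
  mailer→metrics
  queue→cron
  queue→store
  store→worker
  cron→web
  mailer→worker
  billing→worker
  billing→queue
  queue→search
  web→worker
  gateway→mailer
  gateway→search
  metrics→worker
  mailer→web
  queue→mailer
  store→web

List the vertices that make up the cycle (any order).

web, store, metrics

DFS with gray/black marking from web:
web gray
  worker gray
  worker black
  metrics gray
    store gray
      store→web: web is gray → back edge
Back edge closes the cycle web → metrics → store → web; its vertices are {web, store, metrics}.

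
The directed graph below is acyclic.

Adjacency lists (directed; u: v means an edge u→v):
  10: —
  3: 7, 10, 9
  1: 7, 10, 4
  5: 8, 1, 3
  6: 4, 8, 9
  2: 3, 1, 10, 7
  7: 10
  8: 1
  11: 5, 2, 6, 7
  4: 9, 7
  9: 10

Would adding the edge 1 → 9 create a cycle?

Adding 1→9 creates a cycle iff 9 can already reach 1.
Explore from 9: no path reaches 1. The graph stays acyclic.

No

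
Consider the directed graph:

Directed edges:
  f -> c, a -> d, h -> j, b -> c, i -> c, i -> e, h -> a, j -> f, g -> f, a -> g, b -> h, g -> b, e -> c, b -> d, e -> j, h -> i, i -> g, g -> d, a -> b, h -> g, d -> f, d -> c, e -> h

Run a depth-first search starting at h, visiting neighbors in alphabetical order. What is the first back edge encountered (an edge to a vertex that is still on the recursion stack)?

DFS from h (visiting neighbors in alphabetical order); mark gray on enter, black on exit:
h gray
  a gray
    b gray
      c gray
      c black
      d gray
        d→c: c black — skip
        f gray
          f→c: c black — skip
        f black
      d black
      b→h: h is gray → back edge
First back edge: b → h.

b→h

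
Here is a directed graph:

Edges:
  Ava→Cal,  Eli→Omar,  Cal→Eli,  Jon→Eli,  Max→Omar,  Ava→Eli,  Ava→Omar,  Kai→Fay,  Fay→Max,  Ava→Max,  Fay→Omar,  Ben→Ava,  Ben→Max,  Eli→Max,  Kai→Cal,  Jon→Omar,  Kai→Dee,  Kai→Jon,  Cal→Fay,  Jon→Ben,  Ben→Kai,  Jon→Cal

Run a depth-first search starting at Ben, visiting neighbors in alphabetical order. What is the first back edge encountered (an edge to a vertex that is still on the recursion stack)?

Jon->Ben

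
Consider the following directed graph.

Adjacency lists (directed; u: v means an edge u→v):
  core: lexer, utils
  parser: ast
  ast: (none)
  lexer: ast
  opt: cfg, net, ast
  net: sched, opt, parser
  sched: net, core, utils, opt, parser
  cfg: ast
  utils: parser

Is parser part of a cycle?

No

parser lies on a cycle iff there is a path from parser back to itself.
Exploring from parser, it never reaches itself; equivalently, its strongly connected component is a singleton.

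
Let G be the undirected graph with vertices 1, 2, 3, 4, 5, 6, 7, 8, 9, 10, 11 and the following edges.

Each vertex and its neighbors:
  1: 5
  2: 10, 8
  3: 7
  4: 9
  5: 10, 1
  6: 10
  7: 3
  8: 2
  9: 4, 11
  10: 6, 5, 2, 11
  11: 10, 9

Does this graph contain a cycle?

DFS, tracking each vertex's parent; an edge to a visited non-parent vertex closes a cycle.
Start from 7:
visit 7 (parent –)
  visit 3 (parent 7)
    3–7: parent, skip
visit 1 (parent –)
  visit 5 (parent 1)
    visit 10 (parent 5)
      visit 6 (parent 10)
        6–10: parent, skip
      10–5: parent, skip
      visit 2 (parent 10)
        2–10: parent, skip
        visit 8 (parent 2)
          8–2: parent, skip
      visit 11 (parent 10)
        11–10: parent, skip
        visit 9 (parent 11)
          visit 4 (parent 9)
            4–9: parent, skip
          9–11: parent, skip
    5–1: parent, skip
No non-parent visited neighbor found — the graph is a forest.

No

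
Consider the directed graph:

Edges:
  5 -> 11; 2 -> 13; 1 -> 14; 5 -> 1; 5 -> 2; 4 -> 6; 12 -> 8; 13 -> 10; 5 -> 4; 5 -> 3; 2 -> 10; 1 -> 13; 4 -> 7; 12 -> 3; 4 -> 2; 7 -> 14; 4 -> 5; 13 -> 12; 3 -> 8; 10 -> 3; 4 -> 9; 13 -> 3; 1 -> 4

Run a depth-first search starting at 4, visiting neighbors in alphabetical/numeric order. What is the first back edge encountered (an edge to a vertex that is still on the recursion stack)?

1→4

DFS from 4 (visiting neighbors in alphabetical/numeric order); mark gray on enter, black on exit:
4 gray
  2 gray
    10 gray
      3 gray
        8 gray
        8 black
      3 black
    10 black
    13 gray
      13→3: 3 black — skip
      13→10: 10 black — skip
      12 gray
        12→3: 3 black — skip
        12→8: 8 black — skip
      12 black
    13 black
  2 black
  5 gray
    1 gray
      1→4: 4 is gray → back edge
First back edge: 1 → 4.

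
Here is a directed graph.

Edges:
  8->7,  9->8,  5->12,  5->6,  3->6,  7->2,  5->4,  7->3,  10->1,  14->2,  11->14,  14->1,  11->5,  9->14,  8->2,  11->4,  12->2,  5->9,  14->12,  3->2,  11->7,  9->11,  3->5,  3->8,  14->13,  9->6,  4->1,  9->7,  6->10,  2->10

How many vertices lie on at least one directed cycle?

6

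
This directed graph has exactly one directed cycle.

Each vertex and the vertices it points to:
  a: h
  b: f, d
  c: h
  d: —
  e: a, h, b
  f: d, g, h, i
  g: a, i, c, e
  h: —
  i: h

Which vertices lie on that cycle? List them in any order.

DFS with gray/black marking from e:
e gray
  a gray
    h gray
    h black
  a black
  e→h: h black — skip
  b gray
    f gray
      d gray
      d black
      g gray
        g→a: a black — skip
        i gray
          i→h: h black — skip
        i black
        c gray
          c→h: h black — skip
        c black
        g→e: e is gray → back edge
Back edge closes the cycle e → b → f → g → e; its vertices are {b, e, f, g}.

b, e, f, g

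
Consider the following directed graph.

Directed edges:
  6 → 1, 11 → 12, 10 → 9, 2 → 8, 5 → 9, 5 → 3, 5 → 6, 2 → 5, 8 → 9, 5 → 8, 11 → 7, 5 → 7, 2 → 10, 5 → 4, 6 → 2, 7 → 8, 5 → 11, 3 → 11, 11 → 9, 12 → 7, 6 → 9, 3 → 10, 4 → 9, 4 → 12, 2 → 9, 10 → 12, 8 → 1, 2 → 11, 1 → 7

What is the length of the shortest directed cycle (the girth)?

3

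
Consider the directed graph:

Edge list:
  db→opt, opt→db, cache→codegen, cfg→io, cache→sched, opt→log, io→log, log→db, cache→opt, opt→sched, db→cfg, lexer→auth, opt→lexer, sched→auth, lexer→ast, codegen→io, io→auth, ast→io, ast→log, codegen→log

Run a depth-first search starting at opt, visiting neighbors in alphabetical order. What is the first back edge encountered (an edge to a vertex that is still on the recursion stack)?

log->db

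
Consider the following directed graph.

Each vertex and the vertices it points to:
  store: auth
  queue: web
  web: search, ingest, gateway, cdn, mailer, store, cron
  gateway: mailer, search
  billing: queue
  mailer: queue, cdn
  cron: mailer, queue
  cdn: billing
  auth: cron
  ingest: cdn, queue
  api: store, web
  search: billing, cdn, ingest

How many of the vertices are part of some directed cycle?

11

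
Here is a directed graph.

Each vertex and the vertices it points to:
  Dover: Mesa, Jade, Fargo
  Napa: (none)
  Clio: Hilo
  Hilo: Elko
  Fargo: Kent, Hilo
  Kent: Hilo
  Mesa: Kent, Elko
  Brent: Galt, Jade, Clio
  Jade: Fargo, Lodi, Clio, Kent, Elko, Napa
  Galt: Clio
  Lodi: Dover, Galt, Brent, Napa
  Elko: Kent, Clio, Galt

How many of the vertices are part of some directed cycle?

A vertex is on a directed cycle iff it belongs to a strongly connected component of size ≥ 2 (or has a self-loop).
The vertices on cycles are {Clio, Elko, Galt, Hilo, Jade, Kent, Lodi, Brent, Dover} — 9 in total.

9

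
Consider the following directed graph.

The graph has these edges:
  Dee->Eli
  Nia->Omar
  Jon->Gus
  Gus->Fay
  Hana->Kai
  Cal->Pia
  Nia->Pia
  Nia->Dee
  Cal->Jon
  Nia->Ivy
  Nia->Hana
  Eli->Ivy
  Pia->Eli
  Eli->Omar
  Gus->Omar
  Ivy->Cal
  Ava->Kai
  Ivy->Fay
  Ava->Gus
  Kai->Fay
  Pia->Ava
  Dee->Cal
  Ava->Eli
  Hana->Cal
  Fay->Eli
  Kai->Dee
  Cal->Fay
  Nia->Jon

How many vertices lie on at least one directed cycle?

A vertex is on a directed cycle iff it belongs to a strongly connected component of size ≥ 2 (or has a self-loop).
The vertices on cycles are {Ava, Cal, Dee, Eli, Fay, Gus, Ivy, Jon, Kai, Pia} — 10 in total.

10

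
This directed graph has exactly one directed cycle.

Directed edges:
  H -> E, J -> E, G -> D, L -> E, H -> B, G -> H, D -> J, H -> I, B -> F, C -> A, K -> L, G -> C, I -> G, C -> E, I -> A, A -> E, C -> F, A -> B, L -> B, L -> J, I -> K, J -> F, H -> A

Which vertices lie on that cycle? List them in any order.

G, H, I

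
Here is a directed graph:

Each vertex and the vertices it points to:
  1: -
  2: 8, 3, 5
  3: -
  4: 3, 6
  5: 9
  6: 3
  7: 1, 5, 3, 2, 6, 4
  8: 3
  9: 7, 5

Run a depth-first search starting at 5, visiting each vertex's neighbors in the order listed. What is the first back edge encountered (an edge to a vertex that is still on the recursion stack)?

DFS from 5 (visiting each vertex's neighbors in the order listed); mark gray on enter, black on exit:
5 gray
  9 gray
    7 gray
      1 gray
      1 black
      7→5: 5 is gray → back edge
First back edge: 7 → 5.

7→5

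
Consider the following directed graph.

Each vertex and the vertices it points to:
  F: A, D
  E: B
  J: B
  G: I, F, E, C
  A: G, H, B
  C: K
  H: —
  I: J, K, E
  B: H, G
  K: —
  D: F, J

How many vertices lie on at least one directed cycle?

A vertex is on a directed cycle iff it belongs to a strongly connected component of size ≥ 2 (or has a self-loop).
The vertices on cycles are {A, B, D, E, F, G, I, J} — 8 in total.

8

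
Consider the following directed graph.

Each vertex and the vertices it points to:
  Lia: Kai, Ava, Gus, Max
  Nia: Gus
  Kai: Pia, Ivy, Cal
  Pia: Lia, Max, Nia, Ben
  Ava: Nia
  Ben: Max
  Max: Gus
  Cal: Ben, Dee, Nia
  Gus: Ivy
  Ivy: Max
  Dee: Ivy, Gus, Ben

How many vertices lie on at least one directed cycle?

A vertex is on a directed cycle iff it belongs to a strongly connected component of size ≥ 2 (or has a self-loop).
The vertices on cycles are {Gus, Ivy, Kai, Lia, Max, Pia} — 6 in total.

6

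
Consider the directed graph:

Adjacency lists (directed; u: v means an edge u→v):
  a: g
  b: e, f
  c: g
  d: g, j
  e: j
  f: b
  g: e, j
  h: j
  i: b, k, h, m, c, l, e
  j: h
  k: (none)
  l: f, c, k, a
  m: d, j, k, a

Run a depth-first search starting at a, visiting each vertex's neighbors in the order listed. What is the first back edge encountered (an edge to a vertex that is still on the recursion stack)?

h->j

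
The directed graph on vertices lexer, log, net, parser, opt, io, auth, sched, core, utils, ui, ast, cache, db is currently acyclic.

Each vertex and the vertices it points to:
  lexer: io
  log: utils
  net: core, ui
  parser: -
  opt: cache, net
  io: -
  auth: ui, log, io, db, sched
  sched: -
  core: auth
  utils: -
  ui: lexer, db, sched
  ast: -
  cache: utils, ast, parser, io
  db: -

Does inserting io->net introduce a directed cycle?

Adding io→net creates a cycle iff net can already reach io.
Path from net: net → core → auth → io.
So net → … → io → net is a cycle.

Yes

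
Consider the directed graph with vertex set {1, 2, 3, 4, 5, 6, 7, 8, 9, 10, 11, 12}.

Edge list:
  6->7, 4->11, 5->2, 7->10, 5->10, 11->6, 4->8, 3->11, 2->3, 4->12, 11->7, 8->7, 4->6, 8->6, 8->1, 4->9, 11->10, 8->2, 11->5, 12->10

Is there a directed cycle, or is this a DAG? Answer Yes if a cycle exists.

DFS with white/gray/black marking, starting from 4:
4 gray
  8 gray
    1 gray
    1 black
    2 gray
      3 gray
        11 gray
          6 gray
            7 gray
              10 gray
              10 black
            7 black
          6 black
          5 gray
            5→10: 10 black — skip
            5→2: 2 is gray → back edge
Back edge found, so a cycle exists: 2 → 3 → 11 → 5 → 2.

Yes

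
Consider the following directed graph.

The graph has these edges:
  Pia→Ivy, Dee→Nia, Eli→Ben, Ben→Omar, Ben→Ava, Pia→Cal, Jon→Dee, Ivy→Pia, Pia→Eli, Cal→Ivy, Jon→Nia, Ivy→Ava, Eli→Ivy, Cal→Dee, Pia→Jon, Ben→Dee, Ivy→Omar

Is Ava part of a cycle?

No

Ava lies on a cycle iff there is a path from Ava back to itself.
Exploring from Ava, it never reaches itself; equivalently, its strongly connected component is a singleton.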